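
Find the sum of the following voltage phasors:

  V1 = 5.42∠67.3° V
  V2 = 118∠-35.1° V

Step 1 — Convert each phasor to rectangular form:
  V1 = 5.42·(cos(67.3°) + j·sin(67.3°)) = 2.092 + j5 V
  V2 = 118·(cos(-35.1°) + j·sin(-35.1°)) = 96.54 - j67.85 V
Step 2 — Sum components: V_total = 98.63 - j62.85 V.
Step 3 — Convert to polar: |V_total| = 117 V, ∠V_total = -32.5°.

V_total = 117∠-32.5° V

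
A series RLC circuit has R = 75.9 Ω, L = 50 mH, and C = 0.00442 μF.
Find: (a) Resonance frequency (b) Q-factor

Step 1 — Resonance condition Im(Z)=0 gives ω₀ = 1/√(LC).
Step 2 — ω₀ = 1/√(0.05·4.42e-09) = 6.727e+04 rad/s.
Step 3 — f₀ = ω₀/(2π) = 1.071e+04 Hz.
Step 4 — Series Q: Q = ω₀L/R = 6.727e+04·0.05/75.9 = 44.31.

(a) f₀ = 1.071e+04 Hz  (b) Q = 44.31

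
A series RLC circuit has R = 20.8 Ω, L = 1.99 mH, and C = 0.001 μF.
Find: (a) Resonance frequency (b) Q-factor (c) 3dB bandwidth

Step 1 — Resonance: ω₀ = 1/√(LC) = 1/√(0.00199·1e-09) = 7.089e+05 rad/s.
Step 2 — f₀ = ω₀/(2π) = 1.128e+05 Hz.
Step 3 — Series Q: Q = ω₀L/R = 7.089e+05·0.00199/20.8 = 67.82.
Step 4 — Bandwidth: Δω = ω₀/Q = 1.045e+04 rad/s; BW = Δω/(2π) = 1664 Hz.

(a) f₀ = 1.128e+05 Hz  (b) Q = 67.82  (c) BW = 1664 Hz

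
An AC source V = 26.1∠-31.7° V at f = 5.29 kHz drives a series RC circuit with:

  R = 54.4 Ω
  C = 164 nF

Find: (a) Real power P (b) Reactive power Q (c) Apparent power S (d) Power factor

Step 1 — Angular frequency: ω = 2π·f = 2π·5290 = 3.324e+04 rad/s.
Step 2 — Component impedances:
  R: Z = R = 54.4 Ω
  C: Z = 1/(jωC) = -j/(ω·C) = 0 - j183.5 Ω
Step 3 — Series combination: Z_total = R + C = 54.4 - j183.5 Ω = 191.3∠-73.5° Ω.
Step 4 — Source phasor: V = 26.1∠-31.7° V = 22.21 - j13.71 V.
Step 5 — Current: I = V / Z = 0.1017 + j0.09089 A = 0.1364∠41.8° A.
Step 6 — Complex power: S = V·I* = 1.012 - j3.413 VA.
Step 7 — Real power: P = Re(S) = 1.012 W.
Step 8 — Reactive power: Q = Im(S) = -3.413 VAR.
Step 9 — Apparent power: |S| = 3.56 VA.
Step 10 — Power factor: PF = P/|S| = 0.2843 (leading).

(a) P = 1.012 W  (b) Q = -3.413 VAR  (c) S = 3.56 VA  (d) PF = 0.2843 (leading)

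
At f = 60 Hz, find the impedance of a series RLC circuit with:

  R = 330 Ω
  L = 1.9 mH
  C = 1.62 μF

Step 1 — Angular frequency: ω = 2π·f = 2π·60 = 377 rad/s.
Step 2 — Component impedances:
  R: Z = R = 330 Ω
  L: Z = jωL = j·377·0.0019 = 0 + j0.7163 Ω
  C: Z = 1/(jωC) = -j/(ω·C) = 0 - j1637 Ω
Step 3 — Series combination: Z_total = R + L + C = 330 - j1637 Ω = 1670∠-78.6° Ω.

Z = 330 - j1637 Ω = 1670∠-78.6° Ω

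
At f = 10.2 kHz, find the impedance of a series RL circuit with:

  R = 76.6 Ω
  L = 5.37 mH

Step 1 — Angular frequency: ω = 2π·f = 2π·1.02e+04 = 6.409e+04 rad/s.
Step 2 — Component impedances:
  R: Z = R = 76.6 Ω
  L: Z = jωL = j·6.409e+04·0.00537 = 0 + j344.2 Ω
Step 3 — Series combination: Z_total = R + L = 76.6 + j344.2 Ω = 352.6∠77.5° Ω.

Z = 76.6 + j344.2 Ω = 352.6∠77.5° Ω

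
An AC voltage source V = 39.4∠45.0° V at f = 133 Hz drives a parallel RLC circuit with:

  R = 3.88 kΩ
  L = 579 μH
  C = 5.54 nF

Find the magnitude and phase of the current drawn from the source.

Step 1 — Angular frequency: ω = 2π·f = 2π·133 = 835.7 rad/s.
Step 2 — Component impedances:
  R: Z = R = 3880 Ω
  L: Z = jωL = j·835.7·0.000579 = 0 + j0.4838 Ω
  C: Z = 1/(jωC) = -j/(ω·C) = 0 - j2.16e+05 Ω
Step 3 — Parallel combination: 1/Z_total = 1/R + 1/L + 1/C; Z_total = 6.034e-05 + j0.4839 Ω = 0.4839∠90.0° Ω.
Step 4 — Source phasor: V = 39.4∠45.0° V = 27.86 + j27.86 V.
Step 5 — Ohm's law: I = V / Z_total = (27.86 + j27.86) / (6.034e-05 + j0.4839) = 57.59 - j57.57 A.
Step 6 — Convert to polar: |I| = 81.43 A, ∠I = -45.0°.

I = 81.43∠-45.0° A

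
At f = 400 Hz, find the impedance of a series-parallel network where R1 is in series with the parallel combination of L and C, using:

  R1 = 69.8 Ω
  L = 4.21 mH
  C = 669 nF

Step 1 — Angular frequency: ω = 2π·f = 2π·400 = 2513 rad/s.
Step 2 — Component impedances:
  R1: Z = R = 69.8 Ω
  L: Z = jωL = j·2513·0.00421 = 0 + j10.58 Ω
  C: Z = 1/(jωC) = -j/(ω·C) = 0 - j594.7 Ω
Step 3 — Parallel branch: L || C = 1/(1/L + 1/C) = 0 + j10.77 Ω.
Step 4 — Series with R1: Z_total = R1 + (L || C) = 69.8 + j10.77 Ω = 70.63∠8.8° Ω.

Z = 69.8 + j10.77 Ω = 70.63∠8.8° Ω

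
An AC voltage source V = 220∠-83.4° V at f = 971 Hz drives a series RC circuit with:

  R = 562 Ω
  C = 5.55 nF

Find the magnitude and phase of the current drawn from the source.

Step 1 — Angular frequency: ω = 2π·f = 2π·971 = 6101 rad/s.
Step 2 — Component impedances:
  R: Z = R = 562 Ω
  C: Z = 1/(jωC) = -j/(ω·C) = 0 - j2.953e+04 Ω
Step 3 — Series combination: Z_total = R + C = 562 - j2.953e+04 Ω = 2.954e+04∠-88.9° Ω.
Step 4 — Source phasor: V = 220∠-83.4° V = 25.29 - j218.5 V.
Step 5 — Ohm's law: I = V / Z_total = (25.29 - j218.5) / (562 - j2.953e+04) = 0.007414 + j0.0007151 A.
Step 6 — Convert to polar: |I| = 0.007448 A, ∠I = 5.5°.

I = 0.007448∠5.5° A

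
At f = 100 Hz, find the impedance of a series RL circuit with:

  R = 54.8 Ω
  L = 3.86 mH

Step 1 — Angular frequency: ω = 2π·f = 2π·100 = 628.3 rad/s.
Step 2 — Component impedances:
  R: Z = R = 54.8 Ω
  L: Z = jωL = j·628.3·0.00386 = 0 + j2.425 Ω
Step 3 — Series combination: Z_total = R + L = 54.8 + j2.425 Ω = 54.85∠2.5° Ω.

Z = 54.8 + j2.425 Ω = 54.85∠2.5° Ω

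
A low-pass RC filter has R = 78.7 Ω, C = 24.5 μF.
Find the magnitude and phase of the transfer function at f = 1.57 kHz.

Step 1 — Angular frequency: ω = 2π·1570 = 9865 rad/s.
Step 2 — Transfer function: H(jω) = 1/(1 + jωRC).
Step 3 — Denominator: 1 + jωRC = 1 + j·9865·78.7·2.45e-05 = 1 + j19.02.
Step 4 — H = 0.002757 - j0.05243.
Step 5 — Magnitude: |H| = 0.0525 (-25.6 dB); phase: φ = -87.0°.

|H| = 0.0525 (-25.6 dB), φ = -87.0°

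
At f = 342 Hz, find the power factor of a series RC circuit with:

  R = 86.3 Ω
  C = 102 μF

Step 1 — Angular frequency: ω = 2π·f = 2π·342 = 2149 rad/s.
Step 2 — Component impedances:
  R: Z = R = 86.3 Ω
  C: Z = 1/(jωC) = -j/(ω·C) = 0 - j4.562 Ω
Step 3 — Series combination: Z_total = R + C = 86.3 - j4.562 Ω = 86.42∠-3.0° Ω.
Step 4 — Power factor: PF = cos(φ) = Re(Z)/|Z| = 86.3/86.42 = 0.9986.
Step 5 — Type: Im(Z) = -4.562 ⇒ leading (phase φ = -3.0°).

PF = 0.9986 (leading, φ = -3.0°)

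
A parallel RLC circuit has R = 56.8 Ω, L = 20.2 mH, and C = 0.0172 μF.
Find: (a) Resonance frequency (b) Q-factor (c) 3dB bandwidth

Step 1 — Resonance: ω₀ = 1/√(LC) = 1/√(0.0202·1.72e-08) = 5.365e+04 rad/s.
Step 2 — f₀ = ω₀/(2π) = 8538 Hz.
Step 3 — Parallel Q: Q = R/(ω₀L) = 56.8/(5.365e+04·0.0202) = 0.05241.
Step 4 — Bandwidth: Δω = ω₀/Q = 1.024e+06 rad/s; BW = Δω/(2π) = 1.629e+05 Hz.

(a) f₀ = 8538 Hz  (b) Q = 0.05241  (c) BW = 1.629e+05 Hz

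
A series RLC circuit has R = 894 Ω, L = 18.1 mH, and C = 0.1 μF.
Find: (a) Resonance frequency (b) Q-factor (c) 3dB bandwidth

Step 1 — Resonance condition Im(Z)=0 gives ω₀ = 1/√(LC).
Step 2 — ω₀ = 1/√(0.0181·1e-07) = 2.351e+04 rad/s.
Step 3 — f₀ = ω₀/(2π) = 3741 Hz.
Step 4 — Series Q: Q = ω₀L/R = 2.351e+04·0.0181/894 = 0.4759.
Step 5 — 3dB bandwidth: Δω = ω₀/Q = 4.939e+04 rad/s; BW = Δω/(2π) = 7861 Hz.

(a) f₀ = 3741 Hz  (b) Q = 0.4759  (c) BW = 7861 Hz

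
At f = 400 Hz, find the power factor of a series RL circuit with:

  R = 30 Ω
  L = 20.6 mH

Step 1 — Angular frequency: ω = 2π·f = 2π·400 = 2513 rad/s.
Step 2 — Component impedances:
  R: Z = R = 30 Ω
  L: Z = jωL = j·2513·0.0206 = 0 + j51.77 Ω
Step 3 — Series combination: Z_total = R + L = 30 + j51.77 Ω = 59.84∠59.9° Ω.
Step 4 — Power factor: PF = cos(φ) = Re(Z)/|Z| = 30/59.837 = 0.5014.
Step 5 — Type: Im(Z) = 51.77 ⇒ lagging (phase φ = 59.9°).

PF = 0.5014 (lagging, φ = 59.9°)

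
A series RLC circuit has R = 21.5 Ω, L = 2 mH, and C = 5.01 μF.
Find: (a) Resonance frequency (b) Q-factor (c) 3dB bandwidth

Step 1 — Resonance condition Im(Z)=0 gives ω₀ = 1/√(LC).
Step 2 — ω₀ = 1/√(0.002·5.01e-06) = 9990 rad/s.
Step 3 — f₀ = ω₀/(2π) = 1590 Hz.
Step 4 — Series Q: Q = ω₀L/R = 9990·0.002/21.5 = 0.9293.
Step 5 — 3dB bandwidth: Δω = ω₀/Q = 1.075e+04 rad/s; BW = Δω/(2π) = 1711 Hz.

(a) f₀ = 1590 Hz  (b) Q = 0.9293  (c) BW = 1711 Hz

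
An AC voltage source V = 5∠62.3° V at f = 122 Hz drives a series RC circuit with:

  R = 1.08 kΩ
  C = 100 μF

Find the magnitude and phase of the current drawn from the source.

Step 1 — Angular frequency: ω = 2π·f = 2π·122 = 766.5 rad/s.
Step 2 — Component impedances:
  R: Z = R = 1080 Ω
  C: Z = 1/(jωC) = -j/(ω·C) = 0 - j13.05 Ω
Step 3 — Series combination: Z_total = R + C = 1080 - j13.05 Ω = 1080∠-0.7° Ω.
Step 4 — Source phasor: V = 5∠62.3° V = 2.324 + j4.427 V.
Step 5 — Ohm's law: I = V / Z_total = (2.324 + j4.427) / (1080 - j13.05) = 0.002102 + j0.004124 A.
Step 6 — Convert to polar: |I| = 0.004629 A, ∠I = 63.0°.

I = 0.004629∠63.0° A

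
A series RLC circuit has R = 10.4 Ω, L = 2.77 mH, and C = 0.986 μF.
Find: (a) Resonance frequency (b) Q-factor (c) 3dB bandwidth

Step 1 — Resonance: ω₀ = 1/√(LC) = 1/√(0.00277·9.86e-07) = 1.913e+04 rad/s.
Step 2 — f₀ = ω₀/(2π) = 3045 Hz.
Step 3 — Series Q: Q = ω₀L/R = 1.913e+04·0.00277/10.4 = 5.096.
Step 4 — Bandwidth: Δω = ω₀/Q = 3755 rad/s; BW = Δω/(2π) = 597.5 Hz.

(a) f₀ = 3045 Hz  (b) Q = 5.096  (c) BW = 597.5 Hz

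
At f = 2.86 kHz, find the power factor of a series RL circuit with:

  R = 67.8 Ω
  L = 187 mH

Step 1 — Angular frequency: ω = 2π·f = 2π·2860 = 1.797e+04 rad/s.
Step 2 — Component impedances:
  R: Z = R = 67.8 Ω
  L: Z = jωL = j·1.797e+04·0.187 = 0 + j3360 Ω
Step 3 — Series combination: Z_total = R + L = 67.8 + j3360 Ω = 3361∠88.8° Ω.
Step 4 — Power factor: PF = cos(φ) = Re(Z)/|Z| = 67.8/3361 = 0.02017.
Step 5 — Type: Im(Z) = 3360 ⇒ lagging (phase φ = 88.8°).

PF = 0.02017 (lagging, φ = 88.8°)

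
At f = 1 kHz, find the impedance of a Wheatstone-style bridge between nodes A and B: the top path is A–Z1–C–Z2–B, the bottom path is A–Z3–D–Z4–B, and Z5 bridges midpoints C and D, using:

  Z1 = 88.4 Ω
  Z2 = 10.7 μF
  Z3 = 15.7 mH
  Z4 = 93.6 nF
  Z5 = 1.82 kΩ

Step 1 — Angular frequency: ω = 2π·f = 2π·1000 = 6283 rad/s.
Step 2 — Component impedances:
  Z1: Z = R = 88.4 Ω
  Z2: Z = 1/(jωC) = -j/(ω·C) = 0 - j14.87 Ω
  Z3: Z = jωL = j·6283·0.0157 = 0 + j98.65 Ω
  Z4: Z = 1/(jωC) = -j/(ω·C) = 0 - j1700 Ω
  Z5: Z = R = 1820 Ω
Step 3 — Bridge requires nodal analysis (the Z5 bridge couples midpoints C and D, so the two paths cannot be reduced to a simple series/parallel combination). Setting node B to ground and injecting 1 A at node A, the 3-node admittance system at A, C, D solves to V_A = Z_AB = 82.11 - j18.66 Ω = 84.2∠-12.8° Ω.

Z = 82.11 - j18.66 Ω = 84.2∠-12.8° Ω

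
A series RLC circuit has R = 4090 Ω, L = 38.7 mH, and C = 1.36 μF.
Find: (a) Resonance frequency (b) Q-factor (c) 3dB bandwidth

Step 1 — Resonance condition Im(Z)=0 gives ω₀ = 1/√(LC).
Step 2 — ω₀ = 1/√(0.0387·1.36e-06) = 4359 rad/s.
Step 3 — f₀ = ω₀/(2π) = 693.7 Hz.
Step 4 — Series Q: Q = ω₀L/R = 4359·0.0387/4090 = 0.04124.
Step 5 — 3dB bandwidth: Δω = ω₀/Q = 1.057e+05 rad/s; BW = Δω/(2π) = 1.682e+04 Hz.

(a) f₀ = 693.7 Hz  (b) Q = 0.04124  (c) BW = 1.682e+04 Hz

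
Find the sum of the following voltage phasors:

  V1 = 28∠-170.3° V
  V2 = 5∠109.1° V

Step 1 — Convert each phasor to rectangular form:
  V1 = 28·(cos(-170.3°) + j·sin(-170.3°)) = -27.6 - j4.718 V
  V2 = 5·(cos(109.1°) + j·sin(109.1°)) = -1.636 + j4.725 V
Step 2 — Sum components: V_total = -29.24 + j0.007042 V.
Step 3 — Convert to polar: |V_total| = 29.24 V, ∠V_total = 180.0°.

V_total = 29.24∠180.0° V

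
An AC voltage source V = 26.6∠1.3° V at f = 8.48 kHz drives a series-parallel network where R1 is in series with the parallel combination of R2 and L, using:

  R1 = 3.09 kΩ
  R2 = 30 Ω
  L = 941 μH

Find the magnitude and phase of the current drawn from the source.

Step 1 — Angular frequency: ω = 2π·f = 2π·8480 = 5.328e+04 rad/s.
Step 2 — Component impedances:
  R1: Z = R = 3090 Ω
  R2: Z = R = 30 Ω
  L: Z = jωL = j·5.328e+04·0.000941 = 0 + j50.14 Ω
Step 3 — Parallel branch: R2 || L = 1/(1/R2 + 1/L) = 22.09 + j13.22 Ω.
Step 4 — Series with R1: Z_total = R1 + (R2 || L) = 3112 + j13.22 Ω = 3112∠0.2° Ω.
Step 5 — Source phasor: V = 26.6∠1.3° V = 26.59 + j0.6035 V.
Step 6 — Ohm's law: I = V / Z_total = (26.59 + j0.6035) / (3112 + j13.22) = 0.008546 + j0.0001576 A.
Step 7 — Convert to polar: |I| = 0.008547 A, ∠I = 1.1°.

I = 0.008547∠1.1° A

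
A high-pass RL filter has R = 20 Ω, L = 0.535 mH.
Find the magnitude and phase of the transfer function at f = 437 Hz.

Step 1 — Angular frequency: ω = 2π·437 = 2746 rad/s.
Step 2 — Transfer function: H(jω) = jωL/(R + jωL).
Step 3 — Numerator jωL = j·1.469; denominator R + jωL = 20 + j1.469.
Step 4 — H = 0.005366 + j0.07305.
Step 5 — Magnitude: |H| = 0.07325 (-22.7 dB); phase: φ = 85.8°.

|H| = 0.07325 (-22.7 dB), φ = 85.8°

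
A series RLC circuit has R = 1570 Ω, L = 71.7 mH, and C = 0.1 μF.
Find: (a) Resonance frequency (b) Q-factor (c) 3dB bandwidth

Step 1 — Resonance condition Im(Z)=0 gives ω₀ = 1/√(LC).
Step 2 — ω₀ = 1/√(0.0717·1e-07) = 1.181e+04 rad/s.
Step 3 — f₀ = ω₀/(2π) = 1880 Hz.
Step 4 — Series Q: Q = ω₀L/R = 1.181e+04·0.0717/1570 = 0.5393.
Step 5 — 3dB bandwidth: Δω = ω₀/Q = 2.19e+04 rad/s; BW = Δω/(2π) = 3485 Hz.

(a) f₀ = 1880 Hz  (b) Q = 0.5393  (c) BW = 3485 Hz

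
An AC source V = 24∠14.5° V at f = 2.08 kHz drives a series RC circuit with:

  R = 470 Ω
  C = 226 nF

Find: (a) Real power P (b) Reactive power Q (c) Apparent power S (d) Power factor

Step 1 — Angular frequency: ω = 2π·f = 2π·2080 = 1.307e+04 rad/s.
Step 2 — Component impedances:
  R: Z = R = 470 Ω
  C: Z = 1/(jωC) = -j/(ω·C) = 0 - j338.6 Ω
Step 3 — Series combination: Z_total = R + C = 470 - j338.6 Ω = 579.2∠-35.8° Ω.
Step 4 — Source phasor: V = 24∠14.5° V = 23.24 + j6.009 V.
Step 5 — Current: I = V / Z = 0.02648 + j0.03186 A = 0.04143∠50.3° A.
Step 6 — Complex power: S = V·I* = 0.8068 - j0.5812 VA.
Step 7 — Real power: P = Re(S) = 0.8068 W.
Step 8 — Reactive power: Q = Im(S) = -0.5812 VAR.
Step 9 — Apparent power: |S| = 0.9944 VA.
Step 10 — Power factor: PF = P/|S| = 0.8114 (leading).

(a) P = 0.8068 W  (b) Q = -0.5812 VAR  (c) S = 0.9944 VA  (d) PF = 0.8114 (leading)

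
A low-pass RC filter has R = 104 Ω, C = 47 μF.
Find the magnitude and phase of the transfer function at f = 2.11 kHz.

Step 1 — Angular frequency: ω = 2π·2110 = 1.326e+04 rad/s.
Step 2 — Transfer function: H(jω) = 1/(1 + jωRC).
Step 3 — Denominator: 1 + jωRC = 1 + j·1.326e+04·104·4.7e-05 = 1 + j64.8.
Step 4 — H = 0.0002381 - j0.01543.
Step 5 — Magnitude: |H| = 0.01543 (-36.2 dB); phase: φ = -89.1°.

|H| = 0.01543 (-36.2 dB), φ = -89.1°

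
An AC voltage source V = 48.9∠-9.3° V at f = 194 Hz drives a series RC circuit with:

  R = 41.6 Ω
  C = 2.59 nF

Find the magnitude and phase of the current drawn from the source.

Step 1 — Angular frequency: ω = 2π·f = 2π·194 = 1219 rad/s.
Step 2 — Component impedances:
  R: Z = R = 41.6 Ω
  C: Z = 1/(jωC) = -j/(ω·C) = 0 - j3.168e+05 Ω
Step 3 — Series combination: Z_total = R + C = 41.6 - j3.168e+05 Ω = 3.168e+05∠-90.0° Ω.
Step 4 — Source phasor: V = 48.9∠-9.3° V = 48.26 - j7.902 V.
Step 5 — Ohm's law: I = V / Z_total = (48.26 - j7.902) / (41.6 - j3.168e+05) = 2.497e-05 + j0.0001523 A.
Step 6 — Convert to polar: |I| = 0.0001544 A, ∠I = 80.7°.

I = 0.0001544∠80.7° A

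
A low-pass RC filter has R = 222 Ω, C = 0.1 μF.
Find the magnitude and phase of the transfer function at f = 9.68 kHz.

Step 1 — Angular frequency: ω = 2π·9680 = 6.082e+04 rad/s.
Step 2 — Transfer function: H(jω) = 1/(1 + jωRC).
Step 3 — Denominator: 1 + jωRC = 1 + j·6.082e+04·222·1e-07 = 1 + j1.35.
Step 4 — H = 0.3542 - j0.4783.
Step 5 — Magnitude: |H| = 0.5952 (-4.5 dB); phase: φ = -53.5°.

|H| = 0.5952 (-4.5 dB), φ = -53.5°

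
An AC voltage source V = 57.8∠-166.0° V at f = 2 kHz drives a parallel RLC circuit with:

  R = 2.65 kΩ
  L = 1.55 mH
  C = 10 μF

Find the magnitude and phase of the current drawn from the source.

Step 1 — Angular frequency: ω = 2π·f = 2π·2000 = 1.257e+04 rad/s.
Step 2 — Component impedances:
  R: Z = R = 2650 Ω
  L: Z = jωL = j·1.257e+04·0.00155 = 0 + j19.48 Ω
  C: Z = 1/(jωC) = -j/(ω·C) = 0 - j7.958 Ω
Step 3 — Parallel combination: 1/Z_total = 1/R + 1/L + 1/C; Z_total = 0.06831 - j13.45 Ω = 13.45∠-89.7° Ω.
Step 4 — Source phasor: V = 57.8∠-166.0° V = -56.08 - j13.98 V.
Step 5 — Ohm's law: I = V / Z_total = (-56.08 - j13.98) / (0.06831 - j13.45) = 1.018 - j4.174 A.
Step 6 — Convert to polar: |I| = 4.296 A, ∠I = -76.3°.

I = 4.296∠-76.3° A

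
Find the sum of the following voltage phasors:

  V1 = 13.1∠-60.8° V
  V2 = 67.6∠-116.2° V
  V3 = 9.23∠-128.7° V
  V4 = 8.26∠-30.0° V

Step 1 — Convert each phasor to rectangular form:
  V1 = 13.1·(cos(-60.8°) + j·sin(-60.8°)) = 6.391 - j11.44 V
  V2 = 67.6·(cos(-116.2°) + j·sin(-116.2°)) = -29.85 - j60.65 V
  V3 = 9.23·(cos(-128.7°) + j·sin(-128.7°)) = -5.771 - j7.203 V
  V4 = 8.26·(cos(-30.0°) + j·sin(-30.0°)) = 7.153 - j4.13 V
Step 2 — Sum components: V_total = -22.07 - j83.42 V.
Step 3 — Convert to polar: |V_total| = 86.29 V, ∠V_total = -104.8°.

V_total = 86.29∠-104.8° V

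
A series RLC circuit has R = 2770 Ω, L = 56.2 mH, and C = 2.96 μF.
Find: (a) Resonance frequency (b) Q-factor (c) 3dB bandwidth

Step 1 — Resonance condition Im(Z)=0 gives ω₀ = 1/√(LC).
Step 2 — ω₀ = 1/√(0.0562·2.96e-06) = 2452 rad/s.
Step 3 — f₀ = ω₀/(2π) = 390.2 Hz.
Step 4 — Series Q: Q = ω₀L/R = 2452·0.0562/2770 = 0.04974.
Step 5 — 3dB bandwidth: Δω = ω₀/Q = 4.929e+04 rad/s; BW = Δω/(2π) = 7844 Hz.

(a) f₀ = 390.2 Hz  (b) Q = 0.04974  (c) BW = 7844 Hz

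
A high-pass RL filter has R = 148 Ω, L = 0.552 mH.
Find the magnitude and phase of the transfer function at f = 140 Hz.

Step 1 — Angular frequency: ω = 2π·140 = 879.6 rad/s.
Step 2 — Transfer function: H(jω) = jωL/(R + jωL).
Step 3 — Numerator jωL = j·0.4856; denominator R + jωL = 148 + j0.4856.
Step 4 — H = 1.076e-05 + j0.003281.
Step 5 — Magnitude: |H| = 0.003281 (-49.7 dB); phase: φ = 89.8°.

|H| = 0.003281 (-49.7 dB), φ = 89.8°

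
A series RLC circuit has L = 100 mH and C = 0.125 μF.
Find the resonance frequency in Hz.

Step 1 — Resonance condition Im(Z)=0 gives ω₀ = 1/√(LC).
Step 2 — ω₀ = 1/√(0.1·1.25e-07) = 8944 rad/s.
Step 3 — f₀ = ω₀/(2π) = 1424 Hz.

f₀ = 1424 Hz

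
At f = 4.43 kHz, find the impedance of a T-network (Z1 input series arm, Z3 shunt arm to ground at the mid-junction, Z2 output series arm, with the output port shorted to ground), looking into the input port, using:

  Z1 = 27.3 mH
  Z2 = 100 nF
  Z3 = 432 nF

Step 1 — Angular frequency: ω = 2π·f = 2π·4430 = 2.783e+04 rad/s.
Step 2 — Component impedances:
  Z1: Z = jωL = j·2.783e+04·0.0273 = 0 + j759.9 Ω
  Z2: Z = 1/(jωC) = -j/(ω·C) = 0 - j359.3 Ω
  Z3: Z = 1/(jωC) = -j/(ω·C) = 0 - j83.16 Ω
Step 3 — With the output port shorted to ground, the output series arm Z2 runs from the junction to ground; the shunt arm Z3 also runs from the junction to ground. They appear in parallel: Z3 || Z2 = 0 - j67.53 Ω.
Step 4 — Series with input arm Z1: Z_in = Z1 + (Z3 || Z2) = 0 + j692.4 Ω = 692.4∠90.0° Ω.

Z = 0 + j692.4 Ω = 692.4∠90.0° Ω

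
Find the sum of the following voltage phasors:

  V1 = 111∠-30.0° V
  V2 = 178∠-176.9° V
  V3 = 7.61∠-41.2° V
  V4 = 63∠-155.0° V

Step 1 — Convert each phasor to rectangular form:
  V1 = 111·(cos(-30.0°) + j·sin(-30.0°)) = 96.13 - j55.5 V
  V2 = 178·(cos(-176.9°) + j·sin(-176.9°)) = -177.7 - j9.626 V
  V3 = 7.61·(cos(-41.2°) + j·sin(-41.2°)) = 5.726 - j5.013 V
  V4 = 63·(cos(-155.0°) + j·sin(-155.0°)) = -57.1 - j26.62 V
Step 2 — Sum components: V_total = -133 - j96.76 V.
Step 3 — Convert to polar: |V_total| = 164.5 V, ∠V_total = -144.0°.

V_total = 164.5∠-144.0° V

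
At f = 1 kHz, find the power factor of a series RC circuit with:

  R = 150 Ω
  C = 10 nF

Step 1 — Angular frequency: ω = 2π·f = 2π·1000 = 6283 rad/s.
Step 2 — Component impedances:
  R: Z = R = 150 Ω
  C: Z = 1/(jωC) = -j/(ω·C) = 0 - j1.592e+04 Ω
Step 3 — Series combination: Z_total = R + C = 150 - j1.592e+04 Ω = 1.592e+04∠-89.5° Ω.
Step 4 — Power factor: PF = cos(φ) = Re(Z)/|Z| = 150/15916 = 0.009424.
Step 5 — Type: Im(Z) = -1.592e+04 ⇒ leading (phase φ = -89.5°).

PF = 0.009424 (leading, φ = -89.5°)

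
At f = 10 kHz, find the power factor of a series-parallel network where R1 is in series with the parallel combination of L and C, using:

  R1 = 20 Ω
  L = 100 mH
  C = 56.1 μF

Step 1 — Angular frequency: ω = 2π·f = 2π·1e+04 = 6.283e+04 rad/s.
Step 2 — Component impedances:
  R1: Z = R = 20 Ω
  L: Z = jωL = j·6.283e+04·0.1 = 0 + j6283 Ω
  C: Z = 1/(jωC) = -j/(ω·C) = 0 - j0.2837 Ω
Step 3 — Parallel branch: L || C = 1/(1/L + 1/C) = 0 - j0.2837 Ω.
Step 4 — Series with R1: Z_total = R1 + (L || C) = 20 - j0.2837 Ω = 20∠-0.8° Ω.
Step 5 — Power factor: PF = cos(φ) = Re(Z)/|Z| = 20/20.002 = 0.9999.
Step 6 — Type: Im(Z) = -0.2837 ⇒ leading (phase φ = -0.8°).

PF = 0.9999 (leading, φ = -0.8°)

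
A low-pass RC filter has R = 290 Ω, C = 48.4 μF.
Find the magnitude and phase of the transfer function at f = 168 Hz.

Step 1 — Angular frequency: ω = 2π·168 = 1056 rad/s.
Step 2 — Transfer function: H(jω) = 1/(1 + jωRC).
Step 3 — Denominator: 1 + jωRC = 1 + j·1056·290·4.84e-05 = 1 + j14.82.
Step 4 — H = 0.004535 - j0.06719.
Step 5 — Magnitude: |H| = 0.06734 (-23.4 dB); phase: φ = -86.1°.

|H| = 0.06734 (-23.4 dB), φ = -86.1°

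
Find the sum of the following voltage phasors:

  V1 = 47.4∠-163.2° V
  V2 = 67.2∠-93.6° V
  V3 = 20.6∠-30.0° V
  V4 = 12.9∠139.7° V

Step 1 — Convert each phasor to rectangular form:
  V1 = 47.4·(cos(-163.2°) + j·sin(-163.2°)) = -45.38 - j13.7 V
  V2 = 67.2·(cos(-93.6°) + j·sin(-93.6°)) = -4.22 - j67.07 V
  V3 = 20.6·(cos(-30.0°) + j·sin(-30.0°)) = 17.84 - j10.3 V
  V4 = 12.9·(cos(139.7°) + j·sin(139.7°)) = -9.838 + j8.344 V
Step 2 — Sum components: V_total = -41.59 - j82.72 V.
Step 3 — Convert to polar: |V_total| = 92.59 V, ∠V_total = -116.7°.

V_total = 92.59∠-116.7° V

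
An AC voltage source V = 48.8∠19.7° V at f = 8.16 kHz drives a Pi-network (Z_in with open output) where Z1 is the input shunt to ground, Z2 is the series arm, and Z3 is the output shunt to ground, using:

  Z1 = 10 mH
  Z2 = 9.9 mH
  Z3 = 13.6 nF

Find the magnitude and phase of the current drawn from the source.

Step 1 — Angular frequency: ω = 2π·f = 2π·8160 = 5.127e+04 rad/s.
Step 2 — Component impedances:
  Z1: Z = jωL = j·5.127e+04·0.01 = 0 + j512.7 Ω
  Z2: Z = jωL = j·5.127e+04·0.0099 = 0 + j507.6 Ω
  Z3: Z = 1/(jωC) = -j/(ω·C) = 0 - j1434 Ω
Step 3 — With open output, the series arm Z2 and the output shunt Z3 appear in series to ground: Z2 + Z3 = 0 - j926.6 Ω.
Step 4 — Parallel with input shunt Z1: Z_in = Z1 || (Z2 + Z3) = 0 + j1148 Ω = 1148∠90.0° Ω.
Step 5 — Source phasor: V = 48.8∠19.7° V = 45.94 + j16.45 V.
Step 6 — Ohm's law: I = V / Z_total = (45.94 + j16.45) / (0 + j1148) = 0.01433 - j0.04002 A.
Step 7 — Convert to polar: |I| = 0.04251 A, ∠I = -70.3°.

I = 0.04251∠-70.3° A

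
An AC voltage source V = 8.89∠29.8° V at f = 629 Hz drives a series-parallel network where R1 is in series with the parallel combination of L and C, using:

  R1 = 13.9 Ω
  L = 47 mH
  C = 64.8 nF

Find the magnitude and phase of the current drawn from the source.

Step 1 — Angular frequency: ω = 2π·f = 2π·629 = 3952 rad/s.
Step 2 — Component impedances:
  R1: Z = R = 13.9 Ω
  L: Z = jωL = j·3952·0.047 = 0 + j185.7 Ω
  C: Z = 1/(jωC) = -j/(ω·C) = 0 - j3905 Ω
Step 3 — Parallel branch: L || C = 1/(1/L + 1/C) = 0 + j195 Ω.
Step 4 — Series with R1: Z_total = R1 + (L || C) = 13.9 + j195 Ω = 195.5∠85.9° Ω.
Step 5 — Source phasor: V = 8.89∠29.8° V = 7.714 + j4.418 V.
Step 6 — Ohm's law: I = V / Z_total = (7.714 + j4.418) / (13.9 + j195) = 0.02534 - j0.03775 A.
Step 7 — Convert to polar: |I| = 0.04547 A, ∠I = -56.1°.

I = 0.04547∠-56.1° A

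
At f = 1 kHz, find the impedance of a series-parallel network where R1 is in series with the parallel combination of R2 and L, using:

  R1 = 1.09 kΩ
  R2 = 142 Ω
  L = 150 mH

Step 1 — Angular frequency: ω = 2π·f = 2π·1000 = 6283 rad/s.
Step 2 — Component impedances:
  R1: Z = R = 1090 Ω
  R2: Z = R = 142 Ω
  L: Z = jωL = j·6283·0.15 = 0 + j942.5 Ω
Step 3 — Parallel branch: R2 || L = 1/(1/R2 + 1/L) = 138.8 + j20.92 Ω.
Step 4 — Series with R1: Z_total = R1 + (R2 || L) = 1229 + j20.92 Ω = 1229∠1.0° Ω.

Z = 1229 + j20.92 Ω = 1229∠1.0° Ω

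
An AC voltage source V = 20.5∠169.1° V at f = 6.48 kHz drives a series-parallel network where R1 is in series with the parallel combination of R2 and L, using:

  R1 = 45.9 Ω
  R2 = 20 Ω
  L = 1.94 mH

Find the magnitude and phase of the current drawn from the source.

Step 1 — Angular frequency: ω = 2π·f = 2π·6480 = 4.072e+04 rad/s.
Step 2 — Component impedances:
  R1: Z = R = 45.9 Ω
  R2: Z = R = 20 Ω
  L: Z = jωL = j·4.072e+04·0.00194 = 0 + j78.99 Ω
Step 3 — Parallel branch: R2 || L = 1/(1/R2 + 1/L) = 18.79 + j4.759 Ω.
Step 4 — Series with R1: Z_total = R1 + (R2 || L) = 64.69 + j4.759 Ω = 64.87∠4.2° Ω.
Step 5 — Source phasor: V = 20.5∠169.1° V = -20.13 + j3.876 V.
Step 6 — Ohm's law: I = V / Z_total = (-20.13 + j3.876) / (64.69 + j4.759) = -0.3051 + j0.08236 A.
Step 7 — Convert to polar: |I| = 0.316 A, ∠I = 164.9°.

I = 0.316∠164.9° A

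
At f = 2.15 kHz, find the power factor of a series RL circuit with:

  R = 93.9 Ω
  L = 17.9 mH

Step 1 — Angular frequency: ω = 2π·f = 2π·2150 = 1.351e+04 rad/s.
Step 2 — Component impedances:
  R: Z = R = 93.9 Ω
  L: Z = jωL = j·1.351e+04·0.0179 = 0 + j241.8 Ω
Step 3 — Series combination: Z_total = R + L = 93.9 + j241.8 Ω = 259.4∠68.8° Ω.
Step 4 — Power factor: PF = cos(φ) = Re(Z)/|Z| = 93.9/259.4 = 0.362.
Step 5 — Type: Im(Z) = 241.8 ⇒ lagging (phase φ = 68.8°).

PF = 0.362 (lagging, φ = 68.8°)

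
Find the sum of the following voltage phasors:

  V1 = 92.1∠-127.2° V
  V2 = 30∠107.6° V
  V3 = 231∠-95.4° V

Step 1 — Convert each phasor to rectangular form:
  V1 = 92.1·(cos(-127.2°) + j·sin(-127.2°)) = -55.68 - j73.36 V
  V2 = 30·(cos(107.6°) + j·sin(107.6°)) = -9.071 + j28.6 V
  V3 = 231·(cos(-95.4°) + j·sin(-95.4°)) = -21.74 - j230 V
Step 2 — Sum components: V_total = -86.49 - j274.7 V.
Step 3 — Convert to polar: |V_total| = 288 V, ∠V_total = -107.5°.

V_total = 288∠-107.5° V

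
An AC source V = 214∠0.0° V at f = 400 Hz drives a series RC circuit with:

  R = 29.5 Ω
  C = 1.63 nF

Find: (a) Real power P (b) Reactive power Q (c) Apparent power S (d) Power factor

Step 1 — Angular frequency: ω = 2π·f = 2π·400 = 2513 rad/s.
Step 2 — Component impedances:
  R: Z = R = 29.5 Ω
  C: Z = 1/(jωC) = -j/(ω·C) = 0 - j2.441e+05 Ω
Step 3 — Series combination: Z_total = R + C = 29.5 - j2.441e+05 Ω = 2.441e+05∠-90.0° Ω.
Step 4 — Source phasor: V = 214∠0.0° V = 214 V.
Step 5 — Current: I = V / Z = 1.059e-07 + j0.0008767 A = 0.0008767∠90.0° A.
Step 6 — Complex power: S = V·I* = 2.267e-05 - j0.1876 VA.
Step 7 — Real power: P = Re(S) = 2.267e-05 W.
Step 8 — Reactive power: Q = Im(S) = -0.1876 VAR.
Step 9 — Apparent power: |S| = 0.1876 VA.
Step 10 — Power factor: PF = P/|S| = 0.0001209 (leading).

(a) P = 2.267e-05 W  (b) Q = -0.1876 VAR  (c) S = 0.1876 VA  (d) PF = 0.0001209 (leading)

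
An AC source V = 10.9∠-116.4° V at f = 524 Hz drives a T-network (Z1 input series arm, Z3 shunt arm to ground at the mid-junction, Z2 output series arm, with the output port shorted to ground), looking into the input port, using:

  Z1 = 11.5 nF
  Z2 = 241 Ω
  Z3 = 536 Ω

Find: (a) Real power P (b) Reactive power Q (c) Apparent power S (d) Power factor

Step 1 — Angular frequency: ω = 2π·f = 2π·524 = 3292 rad/s.
Step 2 — Component impedances:
  Z1: Z = 1/(jωC) = -j/(ω·C) = 0 - j2.641e+04 Ω
  Z2: Z = R = 241 Ω
  Z3: Z = R = 536 Ω
Step 3 — With the output port shorted to ground, the output series arm Z2 runs from the junction to ground; the shunt arm Z3 also runs from the junction to ground. They appear in parallel: Z3 || Z2 = 166.2 Ω.
Step 4 — Series with input arm Z1: Z_in = Z1 + (Z3 || Z2) = 166.2 - j2.641e+04 Ω = 2.641e+04∠-89.6° Ω.
Step 5 — Source phasor: V = 10.9∠-116.4° V = -4.847 - j9.763 V.
Step 6 — Current: I = V / Z = 0.0003685 - j0.0001858 A = 0.0004127∠-26.8° A.
Step 7 — Complex power: S = V·I* = 2.831e-05 - j0.004498 VA.
Step 8 — Real power: P = Re(S) = 2.831e-05 W.
Step 9 — Reactive power: Q = Im(S) = -0.004498 VAR.
Step 10 — Apparent power: |S| = 0.004498 VA.
Step 11 — Power factor: PF = P/|S| = 0.006294 (leading).

(a) P = 2.831e-05 W  (b) Q = -0.004498 VAR  (c) S = 0.004498 VA  (d) PF = 0.006294 (leading)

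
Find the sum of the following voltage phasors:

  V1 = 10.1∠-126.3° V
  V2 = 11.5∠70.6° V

Step 1 — Convert each phasor to rectangular form:
  V1 = 10.1·(cos(-126.3°) + j·sin(-126.3°)) = -5.979 - j8.14 V
  V2 = 11.5·(cos(70.6°) + j·sin(70.6°)) = 3.82 + j10.85 V
Step 2 — Sum components: V_total = -2.159 + j2.707 V.
Step 3 — Convert to polar: |V_total| = 3.463 V, ∠V_total = 128.6°.

V_total = 3.463∠128.6° V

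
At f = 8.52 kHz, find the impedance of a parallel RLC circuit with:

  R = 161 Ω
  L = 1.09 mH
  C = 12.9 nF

Step 1 — Angular frequency: ω = 2π·f = 2π·8520 = 5.353e+04 rad/s.
Step 2 — Component impedances:
  R: Z = R = 161 Ω
  L: Z = jωL = j·5.353e+04·0.00109 = 0 + j58.35 Ω
  C: Z = 1/(jωC) = -j/(ω·C) = 0 - j1448 Ω
Step 3 — Parallel combination: 1/Z_total = 1/R + 1/L + 1/C; Z_total = 20.1 + j53.21 Ω = 56.88∠69.3° Ω.

Z = 20.1 + j53.21 Ω = 56.88∠69.3° Ω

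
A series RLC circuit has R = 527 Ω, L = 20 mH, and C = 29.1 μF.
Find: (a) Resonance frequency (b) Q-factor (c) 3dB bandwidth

Step 1 — Resonance: ω₀ = 1/√(LC) = 1/√(0.02·2.91e-05) = 1311 rad/s.
Step 2 — f₀ = ω₀/(2π) = 208.6 Hz.
Step 3 — Series Q: Q = ω₀L/R = 1311·0.02/527 = 0.04975.
Step 4 — Bandwidth: Δω = ω₀/Q = 2.635e+04 rad/s; BW = Δω/(2π) = 4194 Hz.

(a) f₀ = 208.6 Hz  (b) Q = 0.04975  (c) BW = 4194 Hz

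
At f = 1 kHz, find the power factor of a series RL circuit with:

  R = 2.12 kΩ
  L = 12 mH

Step 1 — Angular frequency: ω = 2π·f = 2π·1000 = 6283 rad/s.
Step 2 — Component impedances:
  R: Z = R = 2120 Ω
  L: Z = jωL = j·6283·0.012 = 0 + j75.4 Ω
Step 3 — Series combination: Z_total = R + L = 2120 + j75.4 Ω = 2121∠2.0° Ω.
Step 4 — Power factor: PF = cos(φ) = Re(Z)/|Z| = 2120/2121.3 = 0.9994.
Step 5 — Type: Im(Z) = 75.4 ⇒ lagging (phase φ = 2.0°).

PF = 0.9994 (lagging, φ = 2.0°)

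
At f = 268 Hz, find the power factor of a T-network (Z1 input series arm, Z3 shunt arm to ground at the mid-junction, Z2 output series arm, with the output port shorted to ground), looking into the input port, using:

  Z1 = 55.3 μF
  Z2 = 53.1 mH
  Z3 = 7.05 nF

Step 1 — Angular frequency: ω = 2π·f = 2π·268 = 1684 rad/s.
Step 2 — Component impedances:
  Z1: Z = 1/(jωC) = -j/(ω·C) = 0 - j10.74 Ω
  Z2: Z = jωL = j·1684·0.0531 = 0 + j89.41 Ω
  Z3: Z = 1/(jωC) = -j/(ω·C) = 0 - j8.424e+04 Ω
Step 3 — With the output port shorted to ground, the output series arm Z2 runs from the junction to ground; the shunt arm Z3 also runs from the junction to ground. They appear in parallel: Z3 || Z2 = 0 + j89.51 Ω.
Step 4 — Series with input arm Z1: Z_in = Z1 + (Z3 || Z2) = 0 + j78.77 Ω = 78.77∠90.0° Ω.
Step 5 — Power factor: PF = cos(φ) = Re(Z)/|Z| = 0/78.77 = 0.
Step 6 — Type: Im(Z) = 78.77 ⇒ lagging (phase φ = 90.0°).

PF = 0 (lagging, φ = 90.0°)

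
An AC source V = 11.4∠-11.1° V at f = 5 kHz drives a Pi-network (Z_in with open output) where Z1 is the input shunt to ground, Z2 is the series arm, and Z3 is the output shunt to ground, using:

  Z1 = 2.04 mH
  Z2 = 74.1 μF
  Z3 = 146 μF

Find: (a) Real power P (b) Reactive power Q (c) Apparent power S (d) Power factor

Step 1 — Angular frequency: ω = 2π·f = 2π·5000 = 3.142e+04 rad/s.
Step 2 — Component impedances:
  Z1: Z = jωL = j·3.142e+04·0.00204 = 0 + j64.09 Ω
  Z2: Z = 1/(jωC) = -j/(ω·C) = 0 - j0.4296 Ω
  Z3: Z = 1/(jωC) = -j/(ω·C) = 0 - j0.218 Ω
Step 3 — With open output, the series arm Z2 and the output shunt Z3 appear in series to ground: Z2 + Z3 = 0 - j0.6476 Ω.
Step 4 — Parallel with input shunt Z1: Z_in = Z1 || (Z2 + Z3) = 0 - j0.6542 Ω = 0.6542∠-90.0° Ω.
Step 5 — Source phasor: V = 11.4∠-11.1° V = 11.19 - j2.195 V.
Step 6 — Current: I = V / Z = 3.355 + j17.1 A = 17.43∠78.9° A.
Step 7 — Complex power: S = V·I* = 0 - j198.7 VA.
Step 8 — Real power: P = Re(S) = 0 W.
Step 9 — Reactive power: Q = Im(S) = -198.7 VAR.
Step 10 — Apparent power: |S| = 198.7 VA.
Step 11 — Power factor: PF = P/|S| = 0 (leading).

(a) P = 0 W  (b) Q = -198.7 VAR  (c) S = 198.7 VA  (d) PF = 0 (leading)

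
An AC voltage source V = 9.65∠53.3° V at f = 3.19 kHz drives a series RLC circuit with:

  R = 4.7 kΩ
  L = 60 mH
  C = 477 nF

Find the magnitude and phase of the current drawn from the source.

Step 1 — Angular frequency: ω = 2π·f = 2π·3190 = 2.004e+04 rad/s.
Step 2 — Component impedances:
  R: Z = R = 4700 Ω
  L: Z = jωL = j·2.004e+04·0.06 = 0 + j1203 Ω
  C: Z = 1/(jωC) = -j/(ω·C) = 0 - j104.6 Ω
Step 3 — Series combination: Z_total = R + L + C = 4700 + j1098 Ω = 4827∠13.1° Ω.
Step 4 — Source phasor: V = 9.65∠53.3° V = 5.767 + j7.737 V.
Step 5 — Ohm's law: I = V / Z_total = (5.767 + j7.737) / (4700 + j1098) = 0.001528 + j0.001289 A.
Step 6 — Convert to polar: |I| = 0.001999 A, ∠I = 40.2°.

I = 0.001999∠40.2° A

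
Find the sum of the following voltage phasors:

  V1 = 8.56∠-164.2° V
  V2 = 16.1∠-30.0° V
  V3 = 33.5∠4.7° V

Step 1 — Convert each phasor to rectangular form:
  V1 = 8.56·(cos(-164.2°) + j·sin(-164.2°)) = -8.237 - j2.331 V
  V2 = 16.1·(cos(-30.0°) + j·sin(-30.0°)) = 13.94 - j8.05 V
  V3 = 33.5·(cos(4.7°) + j·sin(4.7°)) = 33.39 + j2.745 V
Step 2 — Sum components: V_total = 39.09 - j7.636 V.
Step 3 — Convert to polar: |V_total| = 39.83 V, ∠V_total = -11.1°.

V_total = 39.83∠-11.1° V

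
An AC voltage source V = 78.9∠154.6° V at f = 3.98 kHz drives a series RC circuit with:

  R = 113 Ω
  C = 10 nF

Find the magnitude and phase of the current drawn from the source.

Step 1 — Angular frequency: ω = 2π·f = 2π·3980 = 2.501e+04 rad/s.
Step 2 — Component impedances:
  R: Z = R = 113 Ω
  C: Z = 1/(jωC) = -j/(ω·C) = 0 - j3999 Ω
Step 3 — Series combination: Z_total = R + C = 113 - j3999 Ω = 4000∠-88.4° Ω.
Step 4 — Source phasor: V = 78.9∠154.6° V = -71.27 + j33.84 V.
Step 5 — Ohm's law: I = V / Z_total = (-71.27 + j33.84) / (113 - j3999) = -0.00896 - j0.01757 A.
Step 6 — Convert to polar: |I| = 0.01972 A, ∠I = -117.0°.

I = 0.01972∠-117.0° A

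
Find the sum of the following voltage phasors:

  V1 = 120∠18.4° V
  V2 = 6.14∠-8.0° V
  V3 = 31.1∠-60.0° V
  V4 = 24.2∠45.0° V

Step 1 — Convert each phasor to rectangular form:
  V1 = 120·(cos(18.4°) + j·sin(18.4°)) = 113.9 + j37.88 V
  V2 = 6.14·(cos(-8.0°) + j·sin(-8.0°)) = 6.08 - j0.8545 V
  V3 = 31.1·(cos(-60.0°) + j·sin(-60.0°)) = 15.55 - j26.93 V
  V4 = 24.2·(cos(45.0°) + j·sin(45.0°)) = 17.11 + j17.11 V
Step 2 — Sum components: V_total = 152.6 + j27.2 V.
Step 3 — Convert to polar: |V_total| = 155 V, ∠V_total = 10.1°.

V_total = 155∠10.1° V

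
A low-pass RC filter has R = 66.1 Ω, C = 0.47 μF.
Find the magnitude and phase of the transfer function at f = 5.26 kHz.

Step 1 — Angular frequency: ω = 2π·5260 = 3.305e+04 rad/s.
Step 2 — Transfer function: H(jω) = 1/(1 + jωRC).
Step 3 — Denominator: 1 + jωRC = 1 + j·3.305e+04·66.1·4.7e-07 = 1 + j1.027.
Step 4 — H = 0.4868 - j0.4998.
Step 5 — Magnitude: |H| = 0.6977 (-3.1 dB); phase: φ = -45.8°.

|H| = 0.6977 (-3.1 dB), φ = -45.8°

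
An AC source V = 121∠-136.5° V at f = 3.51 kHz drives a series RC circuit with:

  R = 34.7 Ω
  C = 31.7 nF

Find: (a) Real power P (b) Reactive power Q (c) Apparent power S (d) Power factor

Step 1 — Angular frequency: ω = 2π·f = 2π·3510 = 2.205e+04 rad/s.
Step 2 — Component impedances:
  R: Z = R = 34.7 Ω
  C: Z = 1/(jωC) = -j/(ω·C) = 0 - j1430 Ω
Step 3 — Series combination: Z_total = R + C = 34.7 - j1430 Ω = 1431∠-88.6° Ω.
Step 4 — Source phasor: V = 121∠-136.5° V = -87.77 - j83.29 V.
Step 5 — Current: I = V / Z = 0.05671 - j0.06274 A = 0.08457∠-47.9° A.
Step 6 — Complex power: S = V·I* = 0.2482 - j10.23 VA.
Step 7 — Real power: P = Re(S) = 0.2482 W.
Step 8 — Reactive power: Q = Im(S) = -10.23 VAR.
Step 9 — Apparent power: |S| = 10.23 VA.
Step 10 — Power factor: PF = P/|S| = 0.02425 (leading).

(a) P = 0.2482 W  (b) Q = -10.23 VAR  (c) S = 10.23 VA  (d) PF = 0.02425 (leading)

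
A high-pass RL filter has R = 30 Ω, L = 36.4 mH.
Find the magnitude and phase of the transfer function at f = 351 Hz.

Step 1 — Angular frequency: ω = 2π·351 = 2205 rad/s.
Step 2 — Transfer function: H(jω) = jωL/(R + jωL).
Step 3 — Numerator jωL = j·80.28; denominator R + jωL = 30 + j80.28.
Step 4 — H = 0.8775 + j0.3279.
Step 5 — Magnitude: |H| = 0.9367 (-0.6 dB); phase: φ = 20.5°.

|H| = 0.9367 (-0.6 dB), φ = 20.5°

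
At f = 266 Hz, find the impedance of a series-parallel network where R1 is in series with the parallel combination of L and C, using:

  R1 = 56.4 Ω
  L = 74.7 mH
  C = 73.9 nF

Step 1 — Angular frequency: ω = 2π·f = 2π·266 = 1671 rad/s.
Step 2 — Component impedances:
  R1: Z = R = 56.4 Ω
  L: Z = jωL = j·1671·0.0747 = 0 + j124.8 Ω
  C: Z = 1/(jωC) = -j/(ω·C) = 0 - j8096 Ω
Step 3 — Parallel branch: L || C = 1/(1/L + 1/C) = 0 + j126.8 Ω.
Step 4 — Series with R1: Z_total = R1 + (L || C) = 56.4 + j126.8 Ω = 138.8∠66.0° Ω.

Z = 56.4 + j126.8 Ω = 138.8∠66.0° Ω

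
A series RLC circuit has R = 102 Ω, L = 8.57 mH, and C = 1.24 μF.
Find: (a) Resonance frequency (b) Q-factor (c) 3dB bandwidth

Step 1 — Resonance: ω₀ = 1/√(LC) = 1/√(0.00857·1.24e-06) = 9701 rad/s.
Step 2 — f₀ = ω₀/(2π) = 1544 Hz.
Step 3 — Series Q: Q = ω₀L/R = 9701·0.00857/102 = 0.815.
Step 4 — Bandwidth: Δω = ω₀/Q = 1.19e+04 rad/s; BW = Δω/(2π) = 1894 Hz.

(a) f₀ = 1544 Hz  (b) Q = 0.815  (c) BW = 1894 Hz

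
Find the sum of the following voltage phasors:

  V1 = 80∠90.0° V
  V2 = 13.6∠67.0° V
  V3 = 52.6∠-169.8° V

Step 1 — Convert each phasor to rectangular form:
  V1 = 80·(cos(90.0°) + j·sin(90.0°)) = 0 + j80 V
  V2 = 13.6·(cos(67.0°) + j·sin(67.0°)) = 5.314 + j12.52 V
  V3 = 52.6·(cos(-169.8°) + j·sin(-169.8°)) = -51.77 - j9.315 V
Step 2 — Sum components: V_total = -46.45 + j83.2 V.
Step 3 — Convert to polar: |V_total| = 95.29 V, ∠V_total = 119.2°.

V_total = 95.29∠119.2° V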